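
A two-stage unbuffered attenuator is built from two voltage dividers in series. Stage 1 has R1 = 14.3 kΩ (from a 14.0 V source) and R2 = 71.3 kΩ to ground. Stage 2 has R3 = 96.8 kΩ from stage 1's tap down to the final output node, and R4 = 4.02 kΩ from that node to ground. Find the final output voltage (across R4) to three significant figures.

Stage 2 presents R3+R4 = 100.8 kΩ as a load on stage 1's tap.
Stage 1's lower leg becomes R2‖(R3+R4) = 41.76 kΩ, so V_mid = 14.0 × 41.76/56.06 = 10.43 V.
Stage 2 is itself unloaded: V_out = V_mid × R4/(R3+R4) = 10.43 × 4.02/100.8 = 0.416 V.

V_out ≈ 0.416 V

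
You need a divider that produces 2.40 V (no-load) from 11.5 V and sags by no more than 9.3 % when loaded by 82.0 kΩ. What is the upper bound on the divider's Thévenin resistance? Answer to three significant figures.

Loading drop = R_th/(R_th + R_L) ≤ 0.0930, so R_th ≤ R_L · ε/(1−ε) = 82.0 kΩ × 0.0930/0.9070 = 8.41 kΩ.

R_th ≤ 8.41 kΩ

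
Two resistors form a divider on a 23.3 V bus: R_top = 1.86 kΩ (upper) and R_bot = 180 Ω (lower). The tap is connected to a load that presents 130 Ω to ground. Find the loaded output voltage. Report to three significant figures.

V_out ≈ 0.909 V

The load sits in parallel with R_bot: R_bot‖R_L = (180 × 130) / (180 + 130) = 75.48 Ω.
V_out = 23.3 × 75.48 / (1860 + 75.48) = 23.3 × 75.48/1935 = 0.909 V.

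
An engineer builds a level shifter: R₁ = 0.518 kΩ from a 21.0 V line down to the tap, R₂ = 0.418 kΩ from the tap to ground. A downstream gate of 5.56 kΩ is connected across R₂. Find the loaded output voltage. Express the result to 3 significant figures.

The load sits in parallel with R₂: R₂‖R_L = (418 × 5560) / (418 + 5560) = 388.8 Ω.
V_out = 21.0 × 388.8 / (518 + 388.8) = 21.0 × 388.8/906.8 = 9.00 V.
(Unloaded it would have been 9.38 V.)

V_out ≈ 9.00 V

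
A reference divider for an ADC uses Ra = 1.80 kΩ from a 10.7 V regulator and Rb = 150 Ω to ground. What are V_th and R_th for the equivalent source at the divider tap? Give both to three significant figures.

V_th is the open-circuit tap voltage: 10.7 × 150/(1800 + 150) = 0.823 V.
With the supply zeroed, Ra and Rb appear in parallel from the tap: R_th = Ra‖Rb = (1800 × 150)/1950 = 138 Ω.

V_th = 0.823 V, R_th = 138 Ω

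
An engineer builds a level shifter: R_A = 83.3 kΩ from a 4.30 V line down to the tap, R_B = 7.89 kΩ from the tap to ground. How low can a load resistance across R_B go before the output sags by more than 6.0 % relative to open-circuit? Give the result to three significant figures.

R_L(min) ≈ 113 kΩ

Output resistance R_th = R_A‖R_B = (83.3 × 7.89)/91.19 = 7.207 kΩ.
The fractional drop is R_th/(R_th + R_L); requiring this ≤ 0.0600 gives R_L ≥ R_th(1/0.0600 − 1) = 7.207 × 15.67 = 113 kΩ.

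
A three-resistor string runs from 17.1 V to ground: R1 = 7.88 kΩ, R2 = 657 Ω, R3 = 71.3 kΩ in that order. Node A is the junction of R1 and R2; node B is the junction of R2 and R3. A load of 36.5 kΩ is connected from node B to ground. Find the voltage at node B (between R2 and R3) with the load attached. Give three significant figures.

At node B, R3 is in parallel with the load: R3‖R_L = 24140 Ω.
Below node A the resistance is R2 + (R3‖R_L) = 24800 Ω, so V_A = 17.1 × 24800/32680 = 12.98 V.
Then V_B = V_A × (R3‖R_L)/(R2 + R3‖R_L) = 12.98 × 24140/24800 = 12.6 V.

V ≈ 12.6 V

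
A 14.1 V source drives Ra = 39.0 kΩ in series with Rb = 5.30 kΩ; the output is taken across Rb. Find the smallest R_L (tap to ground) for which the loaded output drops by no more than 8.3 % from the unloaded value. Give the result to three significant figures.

R_L(min) ≈ 51.5 kΩ

Output resistance R_th = Ra‖Rb = (39.0 × 5.30)/44.30 = 4.666 kΩ.
The fractional drop is R_th/(R_th + R_L); requiring this ≤ 0.0830 gives R_L ≥ R_th(1/0.0830 − 1) = 4.666 × 11.05 = 51.5 kΩ.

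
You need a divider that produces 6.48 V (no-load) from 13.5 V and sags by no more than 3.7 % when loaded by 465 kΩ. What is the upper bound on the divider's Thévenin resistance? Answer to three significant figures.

R_th ≤ 17.9 kΩ

Loading drop = R_th/(R_th + R_L) ≤ 0.0370, so R_th ≤ R_L · ε/(1−ε) = 465 kΩ × 0.0370/0.9630 = 17.9 kΩ.
(Any R1, R2 with R2/(R1+R2) = 0.480 and R1‖R2 ≤ 17.9 kΩ will meet the spec.)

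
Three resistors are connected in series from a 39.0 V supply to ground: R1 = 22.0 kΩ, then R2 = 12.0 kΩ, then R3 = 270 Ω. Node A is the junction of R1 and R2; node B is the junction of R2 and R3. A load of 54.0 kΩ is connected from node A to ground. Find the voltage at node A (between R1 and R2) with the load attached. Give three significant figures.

Below node A the series string R2+R3 = 12270 Ω sits in parallel with the 54000 Ω load: 9998 Ω.
V_A = 39.0 × 9998/(22000 + 9998) = 12.2 V.

V ≈ 12.2 V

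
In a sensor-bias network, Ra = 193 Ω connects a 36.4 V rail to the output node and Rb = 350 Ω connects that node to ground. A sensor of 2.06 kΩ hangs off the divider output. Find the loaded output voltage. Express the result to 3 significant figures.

The load sits in parallel with Rb: Rb‖R_L = (350 × 2060) / (350 + 2060) = 299.2 Ω.
V_out = 36.4 × 299.2 / (193 + 299.2) = 36.4 × 299.2/492.2 = 22.1 V.

V_out ≈ 22.1 V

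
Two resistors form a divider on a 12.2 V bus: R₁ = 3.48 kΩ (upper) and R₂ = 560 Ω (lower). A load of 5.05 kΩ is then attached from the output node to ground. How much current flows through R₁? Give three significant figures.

R₂‖R_L = 504.1 Ω, so the source sees R₁ + R₂‖R_L = 3984 Ω.
I = 12.2 V / 3984 Ω = 3.06 mA.

I ≈ 3.06 mA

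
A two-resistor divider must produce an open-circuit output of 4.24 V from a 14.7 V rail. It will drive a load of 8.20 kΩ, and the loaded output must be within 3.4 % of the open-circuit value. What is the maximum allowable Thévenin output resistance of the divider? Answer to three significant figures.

R_th ≤ 289 Ω

Loading drop = R_th/(R_th + R_L) ≤ 0.0340, so R_th ≤ R_L · ε/(1−ε) = 8.20 kΩ × 0.0340/0.9660 = 289 Ω.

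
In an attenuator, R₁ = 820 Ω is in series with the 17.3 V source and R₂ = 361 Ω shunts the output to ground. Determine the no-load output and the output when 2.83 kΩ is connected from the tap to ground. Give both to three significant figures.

Open-circuit: V = 17.3 × 361/(820 + 361) = 5.29 V.
With the load, R₂ becomes R₂‖R_L = 320.2 Ω, so V = 17.3 × 320.2/1140 = 4.86 V.

Unloaded: 5.29 V; loaded: 4.86 V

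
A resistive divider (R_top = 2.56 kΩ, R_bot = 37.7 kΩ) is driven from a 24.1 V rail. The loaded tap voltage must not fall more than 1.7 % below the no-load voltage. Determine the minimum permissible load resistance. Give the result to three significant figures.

Output resistance R_th = R_top‖R_bot = (2.56 × 37.7)/40.26 = 2.397 kΩ.
The fractional drop is R_th/(R_th + R_L); requiring this ≤ 0.0170 gives R_L ≥ R_th(1/0.0170 − 1) = 2.397 × 57.82 = 139 kΩ.

R_L(min) ≈ 139 kΩ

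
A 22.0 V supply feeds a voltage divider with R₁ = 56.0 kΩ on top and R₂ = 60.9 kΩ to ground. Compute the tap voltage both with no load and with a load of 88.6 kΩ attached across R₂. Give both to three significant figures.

Unloaded: 11.5 V; loaded: 8.62 V

Open-circuit: V = 22.0 × 60.9/(56.0 + 60.9) = 11.5 V.
With the load, R₂ becomes R₂‖R_L = 36.09 kΩ, so V = 22.0 × 36.09/92.09 = 8.62 V.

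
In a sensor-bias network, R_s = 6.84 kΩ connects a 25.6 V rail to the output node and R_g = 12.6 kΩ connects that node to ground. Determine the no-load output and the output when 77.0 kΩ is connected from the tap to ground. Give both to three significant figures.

Unloaded: 16.6 V; loaded: 15.7 V

Open-circuit: V = 25.6 × 12.6/(6.84 + 12.6) = 16.6 V.
With the load, R_g becomes R_g‖R_L = 10.83 kΩ, so V = 25.6 × 10.83/17.67 = 15.7 V.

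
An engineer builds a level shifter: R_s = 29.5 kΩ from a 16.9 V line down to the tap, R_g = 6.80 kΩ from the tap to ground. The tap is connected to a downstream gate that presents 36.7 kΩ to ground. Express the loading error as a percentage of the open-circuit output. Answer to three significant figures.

The divider's output (Thévenin) resistance is R_s‖R_g = 5.526 kΩ.
Fractional drop under load = R_th/(R_th + R_L) = 5.526 / (5.526 + 36.7) = 0.1309.
So the output falls by 13.1 %.

13.1 %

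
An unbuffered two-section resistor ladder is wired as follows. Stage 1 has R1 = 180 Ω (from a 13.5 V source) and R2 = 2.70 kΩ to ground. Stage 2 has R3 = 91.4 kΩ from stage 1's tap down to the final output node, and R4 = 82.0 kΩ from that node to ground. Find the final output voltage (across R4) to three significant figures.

Stage 2 presents R3+R4 = 173400 Ω as a load on stage 1's tap.
Stage 1's lower leg becomes R2‖(R3+R4) = 2659 Ω, so V_mid = 13.5 × 2659/2839 = 12.64 V.
Stage 2 is itself unloaded: V_out = V_mid × R4/(R3+R4) = 12.64 × 82000/173400 = 5.98 V.

V_out ≈ 5.98 V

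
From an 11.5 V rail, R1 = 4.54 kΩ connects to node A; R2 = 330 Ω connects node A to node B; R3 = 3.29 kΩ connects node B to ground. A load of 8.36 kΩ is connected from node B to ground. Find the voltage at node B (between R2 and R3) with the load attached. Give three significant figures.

At node B, R3 is in parallel with the load: R3‖R_L = 2361 Ω.
Below node A the resistance is R2 + (R3‖R_L) = 2691 Ω, so V_A = 11.5 × 2691/7231 = 4.280 V.
Then V_B = V_A × (R3‖R_L)/(R2 + R3‖R_L) = 4.280 × 2361/2691 = 3.75 V.

V ≈ 3.75 V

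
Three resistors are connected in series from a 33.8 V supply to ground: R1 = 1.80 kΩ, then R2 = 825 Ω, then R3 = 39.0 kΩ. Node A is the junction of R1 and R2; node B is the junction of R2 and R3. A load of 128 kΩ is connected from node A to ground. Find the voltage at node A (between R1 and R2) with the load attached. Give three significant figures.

V ≈ 31.9 V

Below node A the series string R2+R3 = 39820 Ω sits in parallel with the 128000 Ω load: 30370 Ω.
V_A = 33.8 × 30370/(1800 + 30370) = 31.9 V.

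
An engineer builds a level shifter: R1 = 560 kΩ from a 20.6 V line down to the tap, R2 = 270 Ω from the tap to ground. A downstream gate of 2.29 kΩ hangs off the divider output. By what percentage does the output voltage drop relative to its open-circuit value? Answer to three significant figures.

10.5 %

Unloaded V = 20.6 × 270/560300 = 0.0099274 V.
Loaded: R2‖R_L = 241.5 Ω, giving V = 20.6 × 241.5/560200 = 0.0088808 V.
Drop = (0.0099274 − 0.0088808) / 0.0099274 = 10.5 %.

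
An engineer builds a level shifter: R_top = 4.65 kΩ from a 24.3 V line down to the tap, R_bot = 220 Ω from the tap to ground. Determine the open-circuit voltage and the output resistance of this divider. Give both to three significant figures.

V_th = 1.10 V, R_th = 210 Ω

V_th is the open-circuit tap voltage: 24.3 × 220/(4650 + 220) = 1.10 V.
With the supply zeroed, R_top and R_bot appear in parallel from the tap: R_th = R_top‖R_bot = (4650 × 220)/4870 = 210 Ω.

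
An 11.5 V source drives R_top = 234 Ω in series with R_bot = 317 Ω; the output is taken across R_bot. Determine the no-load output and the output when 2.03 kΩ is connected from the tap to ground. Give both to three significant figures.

Open-circuit: V = 11.5 × 317/(234 + 317) = 6.62 V.
With the load, R_bot becomes R_bot‖R_L = 274.2 Ω, so V = 11.5 × 274.2/508.2 = 6.20 V.

Unloaded: 6.62 V; loaded: 6.20 V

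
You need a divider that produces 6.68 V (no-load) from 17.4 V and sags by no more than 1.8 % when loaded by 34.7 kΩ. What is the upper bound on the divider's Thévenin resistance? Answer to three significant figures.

R_th ≤ 636 Ω

Loading drop = R_th/(R_th + R_L) ≤ 0.0180, so R_th ≤ R_L · ε/(1−ε) = 34.7 kΩ × 0.0180/0.9820 = 636 Ω.
(Any R1, R2 with R2/(R1+R2) = 0.384 and R1‖R2 ≤ 636 Ω will meet the spec.)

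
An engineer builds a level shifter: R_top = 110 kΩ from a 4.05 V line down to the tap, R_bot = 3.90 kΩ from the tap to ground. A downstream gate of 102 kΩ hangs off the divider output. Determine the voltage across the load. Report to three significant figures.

The load sits in parallel with R_bot: R_bot‖R_L = (3.90 × 102) / (3.90 + 102) = 3.756 kΩ.
V_out = 4.05 × 3.756 / (110 + 3.756) = 4.05 × 3.756/113.8 = 0.134 V.

V_out ≈ 0.134 V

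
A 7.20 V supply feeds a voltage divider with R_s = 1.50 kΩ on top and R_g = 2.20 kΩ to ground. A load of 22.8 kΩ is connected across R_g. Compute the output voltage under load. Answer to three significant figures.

The load sits in parallel with R_g: R_g‖R_L = (2.20 × 22.8) / (2.20 + 22.8) = 2.006 kΩ.
V_out = 7.20 × 2.006 / (1.50 + 2.006) = 7.20 × 2.006/3.506 = 4.12 V.

V_out ≈ 4.12 V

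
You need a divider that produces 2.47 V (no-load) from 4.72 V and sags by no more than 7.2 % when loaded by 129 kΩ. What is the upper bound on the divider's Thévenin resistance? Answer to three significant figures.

R_th ≤ 10.0 kΩ

Loading drop = R_th/(R_th + R_L) ≤ 0.0720, so R_th ≤ R_L · ε/(1−ε) = 129 kΩ × 0.0720/0.9280 = 10.0 kΩ.
(Any R1, R2 with R2/(R1+R2) = 0.523 and R1‖R2 ≤ 10.0 kΩ will meet the spec.)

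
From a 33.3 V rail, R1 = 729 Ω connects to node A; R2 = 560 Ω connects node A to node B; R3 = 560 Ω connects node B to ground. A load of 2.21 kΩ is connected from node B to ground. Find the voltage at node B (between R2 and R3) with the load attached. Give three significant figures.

V ≈ 8.57 V

At node B, R3 is in parallel with the load: R3‖R_L = 446.8 Ω.
Below node A the resistance is R2 + (R3‖R_L) = 1007 Ω, so V_A = 33.3 × 1007/1736 = 19.31 V.
Then V_B = V_A × (R3‖R_L)/(R2 + R3‖R_L) = 19.31 × 446.8/1007 = 8.57 V.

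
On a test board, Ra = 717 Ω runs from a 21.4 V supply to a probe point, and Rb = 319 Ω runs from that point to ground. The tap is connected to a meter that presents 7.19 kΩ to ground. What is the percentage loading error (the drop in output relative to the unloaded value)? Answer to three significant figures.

2.98 %

The divider's output (Thévenin) resistance is Ra‖Rb = 220.8 Ω.
Fractional drop under load = R_th/(R_th + R_L) = 220.8 / (220.8 + 7190) = 0.02979.
So the output falls by 2.98 %.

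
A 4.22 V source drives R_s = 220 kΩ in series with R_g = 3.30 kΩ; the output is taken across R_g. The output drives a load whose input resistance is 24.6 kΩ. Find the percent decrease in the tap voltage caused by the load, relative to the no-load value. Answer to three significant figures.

11.7 %

Unloaded V = 4.22 × 3.30/223.3 = 0.062365 V.
Loaded: R_g‖R_L = 2.910 kΩ, giving V = 4.22 × 2.910/222.9 = 0.055084 V.
Drop = (0.062365 − 0.055084) / 0.062365 = 11.7 %.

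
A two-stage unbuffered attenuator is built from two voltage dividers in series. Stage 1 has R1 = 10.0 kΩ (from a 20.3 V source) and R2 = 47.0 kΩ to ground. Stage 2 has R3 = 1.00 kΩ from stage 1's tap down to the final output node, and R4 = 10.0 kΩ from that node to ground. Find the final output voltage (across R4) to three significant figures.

Stage 2 presents R3+R4 = 11.00 kΩ as a load on stage 1's tap.
Stage 1's lower leg becomes R2‖(R3+R4) = 8.914 kΩ, so V_mid = 20.3 × 8.914/18.91 = 9.567 V.
Stage 2 is itself unloaded: V_out = V_mid × R4/(R3+R4) = 9.567 × 10.0/11.00 = 8.70 V.

V_out ≈ 8.70 V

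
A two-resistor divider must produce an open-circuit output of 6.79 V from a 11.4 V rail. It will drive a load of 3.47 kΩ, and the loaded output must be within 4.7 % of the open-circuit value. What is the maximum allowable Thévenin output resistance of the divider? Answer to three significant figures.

Loading drop = R_th/(R_th + R_L) ≤ 0.0470, so R_th ≤ R_L · ε/(1−ε) = 3.47 kΩ × 0.0470/0.9530 = 171 Ω.
(Any R1, R2 with R2/(R1+R2) = 0.596 and R1‖R2 ≤ 171 Ω will meet the spec.)

R_th ≤ 171 Ω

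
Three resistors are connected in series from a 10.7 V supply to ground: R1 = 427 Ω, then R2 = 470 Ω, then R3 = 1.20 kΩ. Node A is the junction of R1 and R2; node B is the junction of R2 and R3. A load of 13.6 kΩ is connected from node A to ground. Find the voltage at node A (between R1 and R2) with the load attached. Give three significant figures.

Below node A the series string R2+R3 = 1670 Ω sits in parallel with the 13600 Ω load: 1487 Ω.
V_A = 10.7 × 1487/(427 + 1487) = 8.31 V.

V ≈ 8.31 V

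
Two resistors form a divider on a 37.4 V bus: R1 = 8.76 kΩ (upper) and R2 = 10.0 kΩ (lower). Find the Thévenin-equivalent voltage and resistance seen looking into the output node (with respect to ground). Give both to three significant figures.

V_th is the open-circuit tap voltage: 37.4 × 10.0/(8.76 + 10.0) = 19.9 V.
With the supply zeroed, R1 and R2 appear in parallel from the tap: R_th = R1‖R2 = (8.76 × 10.0)/18.76 = 4.67 kΩ.

V_th = 19.9 V, R_th = 4.67 kΩ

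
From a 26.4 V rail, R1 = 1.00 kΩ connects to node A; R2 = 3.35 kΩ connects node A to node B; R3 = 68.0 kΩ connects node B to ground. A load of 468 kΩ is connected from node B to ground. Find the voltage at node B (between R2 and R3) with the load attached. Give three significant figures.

V ≈ 24.6 V

At node B, R3 is in parallel with the load: R3‖R_L = 59.37 kΩ.
Below node A the resistance is R2 + (R3‖R_L) = 62.72 kΩ, so V_A = 26.4 × 62.72/63.72 = 25.99 V.
Then V_B = V_A × (R3‖R_L)/(R2 + R3‖R_L) = 25.99 × 59.37/62.72 = 24.6 V.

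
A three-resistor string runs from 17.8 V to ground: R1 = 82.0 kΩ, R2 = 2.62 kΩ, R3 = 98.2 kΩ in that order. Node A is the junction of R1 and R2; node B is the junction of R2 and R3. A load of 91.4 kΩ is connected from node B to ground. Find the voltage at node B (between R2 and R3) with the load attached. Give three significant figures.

V ≈ 6.39 V

At node B, R3 is in parallel with the load: R3‖R_L = 47.34 kΩ.
Below node A the resistance is R2 + (R3‖R_L) = 49.96 kΩ, so V_A = 17.8 × 49.96/132.0 = 6.739 V.
Then V_B = V_A × (R3‖R_L)/(R2 + R3‖R_L) = 6.739 × 47.34/49.96 = 6.39 V.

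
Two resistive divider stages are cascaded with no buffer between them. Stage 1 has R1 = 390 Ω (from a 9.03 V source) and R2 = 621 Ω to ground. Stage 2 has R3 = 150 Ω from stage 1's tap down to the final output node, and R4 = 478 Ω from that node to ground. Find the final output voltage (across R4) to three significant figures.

Stage 2 presents R3+R4 = 628.0 Ω as a load on stage 1's tap.
Stage 1's lower leg becomes R2‖(R3+R4) = 312.2 Ω, so V_mid = 9.03 × 312.2/702.2 = 4.015 V.
Stage 2 is itself unloaded: V_out = V_mid × R4/(R3+R4) = 4.015 × 478/628.0 = 3.06 V.

V_out ≈ 3.06 V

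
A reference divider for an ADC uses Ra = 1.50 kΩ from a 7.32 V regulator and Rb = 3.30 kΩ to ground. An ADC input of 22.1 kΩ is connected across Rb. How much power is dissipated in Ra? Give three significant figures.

Total resistance from the source is Ra + (Rb‖R_L) = 4.371 kΩ, so I = 7.32/4.371 kΩ = 1.675 mA.
P = I²·Ra = (1.675 mA)² × 1.50 kΩ = 4.21 mW.

P ≈ 4.21 mW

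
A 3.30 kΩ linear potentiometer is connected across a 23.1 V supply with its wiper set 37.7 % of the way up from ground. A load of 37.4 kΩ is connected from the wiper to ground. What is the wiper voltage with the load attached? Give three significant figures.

The wiper splits the pot into (1−α)R = 2.056 kΩ above and αR = 1.244 kΩ below.
Lower section ‖ load = 1.204 kΩ.
V_wiper = 23.1 × 1.204/(2.056 + 1.204) = 8.53 V.

V ≈ 8.53 V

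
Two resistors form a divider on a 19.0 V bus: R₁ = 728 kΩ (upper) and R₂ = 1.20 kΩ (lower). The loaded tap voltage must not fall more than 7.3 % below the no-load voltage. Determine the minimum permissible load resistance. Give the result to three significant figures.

R_L(min) ≈ 15.2 kΩ

Output resistance R_th = R₁‖R₂ = (728 × 1.20)/729.2 = 1.198 kΩ.
The fractional drop is R_th/(R_th + R_L); requiring this ≤ 0.0730 gives R_L ≥ R_th(1/0.0730 − 1) = 1.198 × 12.70 = 15.2 kΩ.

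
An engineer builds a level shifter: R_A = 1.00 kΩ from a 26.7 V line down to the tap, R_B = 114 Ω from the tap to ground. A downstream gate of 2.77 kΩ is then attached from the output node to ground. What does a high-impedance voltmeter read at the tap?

The load sits in parallel with R_B: R_B‖R_L = (114 × 2770) / (114 + 2770) = 109.5 Ω.
V_out = 26.7 × 109.5 / (1000 + 109.5) = 26.7 × 109.5/1109 = 2.63 V.

V_out ≈ 2.63 V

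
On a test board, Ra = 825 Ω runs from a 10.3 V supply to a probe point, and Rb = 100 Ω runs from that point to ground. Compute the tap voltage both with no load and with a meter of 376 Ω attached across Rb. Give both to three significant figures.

Open-circuit: V = 10.3 × 100/(825 + 100) = 1.11 V.
With the load, Rb becomes Rb‖R_L = 78.99 Ω, so V = 10.3 × 78.99/904.0 = 0.900 V.

Unloaded: 1.11 V; loaded: 0.900 V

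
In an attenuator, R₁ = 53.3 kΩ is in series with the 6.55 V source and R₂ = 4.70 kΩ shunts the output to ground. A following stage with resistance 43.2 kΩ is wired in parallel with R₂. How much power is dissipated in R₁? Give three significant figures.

P ≈ 0.691 mW

Total resistance from the source is R₁ + (R₂‖R_L) = 57.54 kΩ, so I = 6.55/57.54 kΩ = 0.1138 mA.
P = I²·R₁ = (0.1138 mA)² × 53.3 kΩ = 0.691 mW.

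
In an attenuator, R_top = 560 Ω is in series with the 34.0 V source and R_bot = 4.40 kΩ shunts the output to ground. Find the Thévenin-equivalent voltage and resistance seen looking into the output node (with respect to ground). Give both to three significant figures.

V_th is the open-circuit tap voltage: 34.0 × 4400/(560 + 4400) = 30.2 V.
With the supply zeroed, R_top and R_bot appear in parallel from the tap: R_th = R_top‖R_bot = (560 × 4400)/4960 = 497 Ω.

V_th = 30.2 V, R_th = 497 Ω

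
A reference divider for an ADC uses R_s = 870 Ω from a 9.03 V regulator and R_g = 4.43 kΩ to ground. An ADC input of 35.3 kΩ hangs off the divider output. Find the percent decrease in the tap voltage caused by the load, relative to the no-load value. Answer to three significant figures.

2.02 %

The divider's output (Thévenin) resistance is R_s‖R_g = 727.2 Ω.
Fractional drop under load = R_th/(R_th + R_L) = 727.2 / (727.2 + 35300) = 0.02018.
So the output falls by 2.02 %.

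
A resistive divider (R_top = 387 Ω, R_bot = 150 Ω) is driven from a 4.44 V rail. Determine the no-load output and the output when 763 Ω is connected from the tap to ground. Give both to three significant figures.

Open-circuit: V = 4.44 × 150/(387 + 150) = 1.24 V.
With the load, R_bot becomes R_bot‖R_L = 125.4 Ω, so V = 4.44 × 125.4/512.4 = 1.09 V.

Unloaded: 1.24 V; loaded: 1.09 V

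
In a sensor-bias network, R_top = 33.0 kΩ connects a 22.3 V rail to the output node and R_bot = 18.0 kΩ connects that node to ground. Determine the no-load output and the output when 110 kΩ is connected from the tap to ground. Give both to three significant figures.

Unloaded: 7.87 V; loaded: 7.12 V

Open-circuit: V = 22.3 × 18.0/(33.0 + 18.0) = 7.87 V.
With the load, R_bot becomes R_bot‖R_L = 15.47 kΩ, so V = 22.3 × 15.47/48.47 = 7.12 V.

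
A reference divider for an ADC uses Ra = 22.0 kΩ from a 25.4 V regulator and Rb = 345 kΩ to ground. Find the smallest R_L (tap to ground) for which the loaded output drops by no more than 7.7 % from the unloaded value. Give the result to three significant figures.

R_L(min) ≈ 248 kΩ

Output resistance R_th = Ra‖Rb = (22.0 × 345)/367.0 = 20.68 kΩ.
The fractional drop is R_th/(R_th + R_L); requiring this ≤ 0.0770 gives R_L ≥ R_th(1/0.0770 − 1) = 20.68 × 11.99 = 248 kΩ.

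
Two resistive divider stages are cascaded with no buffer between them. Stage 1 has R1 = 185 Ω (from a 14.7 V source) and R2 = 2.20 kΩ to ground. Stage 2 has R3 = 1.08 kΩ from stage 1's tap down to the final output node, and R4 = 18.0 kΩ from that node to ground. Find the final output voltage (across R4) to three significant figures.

V_out ≈ 12.7 V

Stage 2 presents R3+R4 = 19080 Ω as a load on stage 1's tap.
Stage 1's lower leg becomes R2‖(R3+R4) = 1973 Ω, so V_mid = 14.7 × 1973/2158 = 13.44 V.
Stage 2 is itself unloaded: V_out = V_mid × R4/(R3+R4) = 13.44 × 18000/19080 = 12.7 V.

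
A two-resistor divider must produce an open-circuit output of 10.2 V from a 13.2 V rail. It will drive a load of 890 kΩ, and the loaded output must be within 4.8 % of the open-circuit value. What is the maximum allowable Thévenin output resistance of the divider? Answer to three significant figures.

R_th ≤ 44.9 kΩ

Loading drop = R_th/(R_th + R_L) ≤ 0.0480, so R_th ≤ R_L · ε/(1−ε) = 890 kΩ × 0.0480/0.9520 = 44.9 kΩ.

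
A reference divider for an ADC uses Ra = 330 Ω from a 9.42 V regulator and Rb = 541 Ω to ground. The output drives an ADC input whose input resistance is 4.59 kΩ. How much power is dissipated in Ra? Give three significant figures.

P ≈ 44.2 mW

Total resistance from the source is Ra + (Rb‖R_L) = 814.0 Ω, so I = 9.42/814.0 Ω = 11.57 mA.
P = I²·Ra = (11.57 mA)² × 330 Ω = 44.2 mW.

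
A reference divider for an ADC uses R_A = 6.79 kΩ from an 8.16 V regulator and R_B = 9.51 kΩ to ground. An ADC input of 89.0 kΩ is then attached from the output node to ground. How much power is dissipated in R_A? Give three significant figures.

P ≈ 1.91 mW

Total resistance from the source is R_A + (R_B‖R_L) = 15.38 kΩ, so I = 8.16/15.38 kΩ = 0.5305 mA.
P = I²·R_A = (0.5305 mA)² × 6.79 kΩ = 1.91 mW.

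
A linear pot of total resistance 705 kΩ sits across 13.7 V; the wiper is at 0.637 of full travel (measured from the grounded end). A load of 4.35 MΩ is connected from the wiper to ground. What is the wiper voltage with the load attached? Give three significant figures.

The wiper splits the pot into (1−α)R = 255.9 kΩ above and αR = 449.1 kΩ below.
Lower section ‖ load = 407.1 kΩ.
V_wiper = 13.7 × 407.1/(255.9 + 407.1) = 8.41 V.

V ≈ 8.41 V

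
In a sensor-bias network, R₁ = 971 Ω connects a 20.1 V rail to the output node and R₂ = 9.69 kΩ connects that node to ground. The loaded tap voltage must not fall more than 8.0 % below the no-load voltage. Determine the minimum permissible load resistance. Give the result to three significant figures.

Output resistance R_th = R₁‖R₂ = (971 × 9690)/10660 = 882.6 Ω.
The fractional drop is R_th/(R_th + R_L); requiring this ≤ 0.0800 gives R_L ≥ R_th(1/0.0800 − 1) = 882.6 × 11.50 = 10.1 kΩ.

R_L(min) ≈ 10.1 kΩ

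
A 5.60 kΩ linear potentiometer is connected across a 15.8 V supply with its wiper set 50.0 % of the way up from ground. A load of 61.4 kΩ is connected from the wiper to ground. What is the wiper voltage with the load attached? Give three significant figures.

V ≈ 7.72 V

The wiper splits the pot into (1−α)R = 2.800 kΩ above and αR = 2.800 kΩ below.
Lower section ‖ load = 2.678 kΩ.
V_wiper = 15.8 × 2.678/(2.800 + 2.678) = 7.72 V.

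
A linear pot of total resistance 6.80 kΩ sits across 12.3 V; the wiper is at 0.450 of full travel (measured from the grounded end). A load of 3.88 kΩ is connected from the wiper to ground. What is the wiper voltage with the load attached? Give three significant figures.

V ≈ 3.86 V

The wiper splits the pot into (1−α)R = 3.740 kΩ above and αR = 3.060 kΩ below.
Lower section ‖ load = 1.711 kΩ.
V_wiper = 12.3 × 1.711/(3.740 + 1.711) = 3.86 V.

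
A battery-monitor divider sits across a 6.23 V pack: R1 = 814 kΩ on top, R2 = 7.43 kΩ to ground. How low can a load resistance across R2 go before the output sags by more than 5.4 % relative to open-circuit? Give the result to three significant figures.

Output resistance R_th = R1‖R2 = (814 × 7.43)/821.4 = 7.363 kΩ.
The fractional drop is R_th/(R_th + R_L); requiring this ≤ 0.0540 gives R_L ≥ R_th(1/0.0540 − 1) = 7.363 × 17.52 = 129 kΩ.

R_L(min) ≈ 129 kΩ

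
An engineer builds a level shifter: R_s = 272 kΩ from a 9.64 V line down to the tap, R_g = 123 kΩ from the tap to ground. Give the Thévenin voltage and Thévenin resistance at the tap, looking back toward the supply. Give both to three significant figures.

V_th is the open-circuit tap voltage: 9.64 × 123/(272 + 123) = 3.00 V.
With the supply zeroed, R_s and R_g appear in parallel from the tap: R_th = R_s‖R_g = (272 × 123)/395.0 = 84.7 kΩ.

V_th = 3.00 V, R_th = 84.7 kΩ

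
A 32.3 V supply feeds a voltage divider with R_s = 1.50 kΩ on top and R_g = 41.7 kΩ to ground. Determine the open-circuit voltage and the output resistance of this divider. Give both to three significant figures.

V_th is the open-circuit tap voltage: 32.3 × 41.7/(1.50 + 41.7) = 31.2 V.
With the supply zeroed, R_s and R_g appear in parallel from the tap: R_th = R_s‖R_g = (1.50 × 41.7)/43.20 = 1.45 kΩ.

V_th = 31.2 V, R_th = 1.45 kΩ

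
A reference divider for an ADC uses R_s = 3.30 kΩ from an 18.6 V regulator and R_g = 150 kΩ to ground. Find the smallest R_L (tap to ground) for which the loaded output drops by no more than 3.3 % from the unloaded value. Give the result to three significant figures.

Output resistance R_th = R_s‖R_g = (3.30 × 150)/153.3 = 3.229 kΩ.
The fractional drop is R_th/(R_th + R_L); requiring this ≤ 0.0330 gives R_L ≥ R_th(1/0.0330 − 1) = 3.229 × 29.30 = 94.6 kΩ.

R_L(min) ≈ 94.6 kΩ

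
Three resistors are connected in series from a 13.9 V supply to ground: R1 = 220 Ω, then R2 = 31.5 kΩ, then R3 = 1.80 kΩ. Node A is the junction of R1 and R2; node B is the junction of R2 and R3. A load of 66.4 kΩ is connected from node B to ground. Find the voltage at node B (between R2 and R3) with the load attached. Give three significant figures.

V ≈ 0.728 V

At node B, R3 is in parallel with the load: R3‖R_L = 1752 Ω.
Below node A the resistance is R2 + (R3‖R_L) = 33250 Ω, so V_A = 13.9 × 33250/33470 = 13.81 V.
Then V_B = V_A × (R3‖R_L)/(R2 + R3‖R_L) = 13.81 × 1752/33250 = 0.728 V.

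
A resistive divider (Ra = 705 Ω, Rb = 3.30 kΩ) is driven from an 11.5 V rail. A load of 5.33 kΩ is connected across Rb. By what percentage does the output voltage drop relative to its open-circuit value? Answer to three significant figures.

9.83 %

The divider's output (Thévenin) resistance is Ra‖Rb = 580.9 Ω.
Fractional drop under load = R_th/(R_th + R_L) = 580.9 / (580.9 + 5330) = 0.09828.
So the output falls by 9.83 %.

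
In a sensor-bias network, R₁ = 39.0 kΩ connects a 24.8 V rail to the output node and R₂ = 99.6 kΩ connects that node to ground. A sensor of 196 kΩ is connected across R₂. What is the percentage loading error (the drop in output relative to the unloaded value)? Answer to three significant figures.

Unloaded V = 24.8 × 99.6/138.6 = 17.822 V.
Loaded: R₂‖R_L = 66.04 kΩ, giving V = 24.8 × 66.04/105.0 = 15.592 V.
Drop = (17.822 − 15.592) / 17.822 = 12.5 %.

12.5 %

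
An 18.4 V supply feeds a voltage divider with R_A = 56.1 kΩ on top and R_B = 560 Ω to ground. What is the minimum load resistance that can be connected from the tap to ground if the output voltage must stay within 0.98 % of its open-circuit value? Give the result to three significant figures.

Output resistance R_th = R_A‖R_B = (56100 × 560)/56660 = 554.5 Ω.
The fractional drop is R_th/(R_th + R_L); requiring this ≤ 0.00980 gives R_L ≥ R_th(1/0.00980 − 1) = 554.5 × 101.0 = 56.0 kΩ.

R_L(min) ≈ 56.0 kΩ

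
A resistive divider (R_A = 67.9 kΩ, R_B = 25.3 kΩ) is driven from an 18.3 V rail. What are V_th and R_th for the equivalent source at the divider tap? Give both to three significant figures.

V_th = 4.97 V, R_th = 18.4 kΩ

V_th is the open-circuit tap voltage: 18.3 × 25.3/(67.9 + 25.3) = 4.97 V.
With the supply zeroed, R_A and R_B appear in parallel from the tap: R_th = R_A‖R_B = (67.9 × 25.3)/93.20 = 18.4 kΩ.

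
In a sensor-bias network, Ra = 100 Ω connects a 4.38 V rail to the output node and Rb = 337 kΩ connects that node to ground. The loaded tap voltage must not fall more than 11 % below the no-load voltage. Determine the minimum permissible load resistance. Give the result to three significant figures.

R_L(min) ≈ 809 Ω

Output resistance R_th = Ra‖Rb = (100 × 337000)/337100 = 99.97 Ω.
The fractional drop is R_th/(R_th + R_L); requiring this ≤ 0.110 gives R_L ≥ R_th(1/0.110 − 1) = 99.97 × 8.091 = 809 Ω.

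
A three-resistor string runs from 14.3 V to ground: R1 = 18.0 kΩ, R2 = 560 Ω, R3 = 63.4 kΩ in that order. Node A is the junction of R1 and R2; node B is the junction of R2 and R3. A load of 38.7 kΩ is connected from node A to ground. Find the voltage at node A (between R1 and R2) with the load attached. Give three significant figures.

Below node A the series string R2+R3 = 63960 Ω sits in parallel with the 38700 Ω load: 24110 Ω.
V_A = 14.3 × 24110/(18000 + 24110) = 8.19 V.

V ≈ 8.19 V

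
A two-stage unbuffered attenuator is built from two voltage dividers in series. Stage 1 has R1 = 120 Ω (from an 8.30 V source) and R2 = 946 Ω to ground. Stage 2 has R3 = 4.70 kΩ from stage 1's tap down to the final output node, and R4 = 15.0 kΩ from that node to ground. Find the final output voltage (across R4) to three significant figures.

Stage 2 presents R3+R4 = 19700 Ω as a load on stage 1's tap.
Stage 1's lower leg becomes R2‖(R3+R4) = 902.7 Ω, so V_mid = 8.30 × 902.7/1023 = 7.326 V.
Stage 2 is itself unloaded: V_out = V_mid × R4/(R3+R4) = 7.326 × 15000/19700 = 5.58 V.

V_out ≈ 5.58 V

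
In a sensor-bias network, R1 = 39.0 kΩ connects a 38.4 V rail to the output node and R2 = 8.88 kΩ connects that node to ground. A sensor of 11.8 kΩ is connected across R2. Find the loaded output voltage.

The load sits in parallel with R2: R2‖R_L = (8.88 × 11.8) / (8.88 + 11.8) = 5.067 kΩ.
V_out = 38.4 × 5.067 / (39.0 + 5.067) = 38.4 × 5.067/44.07 = 4.42 V.
(Unloaded it would have been 7.12 V.)

V_out ≈ 4.42 V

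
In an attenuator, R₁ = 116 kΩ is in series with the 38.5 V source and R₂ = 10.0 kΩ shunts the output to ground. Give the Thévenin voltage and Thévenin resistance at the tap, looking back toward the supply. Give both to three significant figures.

V_th = 3.06 V, R_th = 9.21 kΩ

V_th is the open-circuit tap voltage: 38.5 × 10.0/(116 + 10.0) = 3.06 V.
With the supply zeroed, R₁ and R₂ appear in parallel from the tap: R_th = R₁‖R₂ = (116 × 10.0)/126.0 = 9.21 kΩ.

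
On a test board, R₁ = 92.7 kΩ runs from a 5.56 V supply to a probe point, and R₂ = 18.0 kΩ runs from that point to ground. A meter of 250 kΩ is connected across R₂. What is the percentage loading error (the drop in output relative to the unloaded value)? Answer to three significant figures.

5.69 %

The divider's output (Thévenin) resistance is R₁‖R₂ = 15.07 kΩ.
Fractional drop under load = R_th/(R_th + R_L) = 15.07 / (15.07 + 250) = 0.05686.
So the output falls by 5.69 %.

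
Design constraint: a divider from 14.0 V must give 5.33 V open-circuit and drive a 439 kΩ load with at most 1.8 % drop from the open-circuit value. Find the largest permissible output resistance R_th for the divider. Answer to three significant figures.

Loading drop = R_th/(R_th + R_L) ≤ 0.0180, so R_th ≤ R_L · ε/(1−ε) = 439 kΩ × 0.0180/0.9820 = 8.05 kΩ.
(Any R1, R2 with R2/(R1+R2) = 0.381 and R1‖R2 ≤ 8.05 kΩ will meet the spec.)

R_th ≤ 8.05 kΩ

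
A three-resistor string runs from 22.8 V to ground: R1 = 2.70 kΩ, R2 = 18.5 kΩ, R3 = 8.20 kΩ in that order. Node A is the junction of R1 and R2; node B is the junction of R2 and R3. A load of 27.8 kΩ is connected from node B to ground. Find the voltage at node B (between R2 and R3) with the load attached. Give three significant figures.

V ≈ 5.24 V

At node B, R3 is in parallel with the load: R3‖R_L = 6.332 kΩ.
Below node A the resistance is R2 + (R3‖R_L) = 24.83 kΩ, so V_A = 22.8 × 24.83/27.53 = 20.56 V.
Then V_B = V_A × (R3‖R_L)/(R2 + R3‖R_L) = 20.56 × 6.332/24.83 = 5.24 V.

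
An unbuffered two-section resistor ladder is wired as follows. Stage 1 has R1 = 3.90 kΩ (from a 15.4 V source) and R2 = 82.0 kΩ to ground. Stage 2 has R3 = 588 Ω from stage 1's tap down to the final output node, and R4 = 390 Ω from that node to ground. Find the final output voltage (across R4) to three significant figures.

V_out ≈ 1.22 V

Stage 2 presents R3+R4 = 978.0 Ω as a load on stage 1's tap.
Stage 1's lower leg becomes R2‖(R3+R4) = 966.5 Ω, so V_mid = 15.4 × 966.5/4866 = 3.058 V.
Stage 2 is itself unloaded: V_out = V_mid × R4/(R3+R4) = 3.058 × 390/978.0 = 1.22 V.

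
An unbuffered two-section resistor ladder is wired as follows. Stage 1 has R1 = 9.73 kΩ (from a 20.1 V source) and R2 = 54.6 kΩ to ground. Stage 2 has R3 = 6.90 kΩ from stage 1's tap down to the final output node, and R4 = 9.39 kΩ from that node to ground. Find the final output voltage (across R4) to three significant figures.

Stage 2 presents R3+R4 = 16.29 kΩ as a load on stage 1's tap.
Stage 1's lower leg becomes R2‖(R3+R4) = 12.55 kΩ, so V_mid = 20.1 × 12.55/22.28 = 11.32 V.
Stage 2 is itself unloaded: V_out = V_mid × R4/(R3+R4) = 11.32 × 9.39/16.29 = 6.53 V.

V_out ≈ 6.53 V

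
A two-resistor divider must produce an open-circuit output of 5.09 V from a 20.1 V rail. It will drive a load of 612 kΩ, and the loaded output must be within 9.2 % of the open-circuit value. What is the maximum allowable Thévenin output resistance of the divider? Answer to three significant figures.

R_th ≤ 62.0 kΩ

Loading drop = R_th/(R_th + R_L) ≤ 0.0920, so R_th ≤ R_L · ε/(1−ε) = 612 kΩ × 0.0920/0.9080 = 62.0 kΩ.
(Any R1, R2 with R2/(R1+R2) = 0.253 and R1‖R2 ≤ 62.0 kΩ will meet the spec.)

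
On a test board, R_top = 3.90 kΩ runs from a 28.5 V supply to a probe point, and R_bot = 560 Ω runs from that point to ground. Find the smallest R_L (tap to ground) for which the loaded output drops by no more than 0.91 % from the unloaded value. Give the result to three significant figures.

Output resistance R_th = R_top‖R_bot = (3900 × 560)/4460 = 489.7 Ω.
The fractional drop is R_th/(R_th + R_L); requiring this ≤ 0.00910 gives R_L ≥ R_th(1/0.00910 − 1) = 489.7 × 108.9 = 53.3 kΩ.

R_L(min) ≈ 53.3 kΩ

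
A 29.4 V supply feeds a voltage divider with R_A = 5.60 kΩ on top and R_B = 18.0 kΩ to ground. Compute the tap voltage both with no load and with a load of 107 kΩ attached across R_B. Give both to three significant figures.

Unloaded: 22.4 V; loaded: 21.6 V

Open-circuit: V = 29.4 × 18.0/(5.60 + 18.0) = 22.4 V.
With the load, R_B becomes R_B‖R_L = 15.41 kΩ, so V = 29.4 × 15.41/21.01 = 21.6 V.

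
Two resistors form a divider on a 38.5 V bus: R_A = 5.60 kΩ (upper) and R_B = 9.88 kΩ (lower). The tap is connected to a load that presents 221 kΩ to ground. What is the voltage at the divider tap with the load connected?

The load sits in parallel with R_B: R_B‖R_L = (9.88 × 221) / (9.88 + 221) = 9.457 kΩ.
V_out = 38.5 × 9.457 / (5.60 + 9.457) = 38.5 × 9.457/15.06 = 24.2 V.

V_out ≈ 24.2 V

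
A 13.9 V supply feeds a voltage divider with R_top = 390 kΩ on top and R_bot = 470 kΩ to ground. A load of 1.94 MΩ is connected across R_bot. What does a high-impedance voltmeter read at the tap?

V_out ≈ 6.84 V

The load sits in parallel with R_bot: R_bot‖R_L = (470 × 1940) / (470 + 1940) = 378.3 kΩ.
V_out = 13.9 × 378.3 / (390 + 378.3) = 13.9 × 378.3/768.3 = 6.84 V.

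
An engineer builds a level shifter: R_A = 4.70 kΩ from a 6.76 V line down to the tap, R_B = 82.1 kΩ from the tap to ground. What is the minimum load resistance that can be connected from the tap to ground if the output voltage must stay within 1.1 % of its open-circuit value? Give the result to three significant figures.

R_L(min) ≈ 400 kΩ

Output resistance R_th = R_A‖R_B = (4.70 × 82.1)/86.80 = 4.446 kΩ.
The fractional drop is R_th/(R_th + R_L); requiring this ≤ 0.0110 gives R_L ≥ R_th(1/0.0110 − 1) = 4.446 × 89.91 = 400 kΩ.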